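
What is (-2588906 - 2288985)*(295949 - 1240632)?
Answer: 4608060703553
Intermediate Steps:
(-2588906 - 2288985)*(295949 - 1240632) = -4877891*(-944683) = 4608060703553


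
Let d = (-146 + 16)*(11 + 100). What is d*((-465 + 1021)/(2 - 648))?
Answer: 4011540/323 ≈ 12420.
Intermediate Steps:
d = -14430 (d = -130*111 = -14430)
d*((-465 + 1021)/(2 - 648)) = -14430*(-465 + 1021)/(2 - 648) = -8023080/(-646) = -8023080*(-1)/646 = -14430*(-278/323) = 4011540/323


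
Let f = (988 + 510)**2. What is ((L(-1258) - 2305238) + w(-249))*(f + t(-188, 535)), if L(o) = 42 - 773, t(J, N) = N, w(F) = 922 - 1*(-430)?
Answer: -5172802736563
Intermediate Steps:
f = 2244004 (f = 1498**2 = 2244004)
w(F) = 1352 (w(F) = 922 + 430 = 1352)
L(o) = -731
((L(-1258) - 2305238) + w(-249))*(f + t(-188, 535)) = ((-731 - 2305238) + 1352)*(2244004 + 535) = (-2305969 + 1352)*2244539 = -2304617*2244539 = -5172802736563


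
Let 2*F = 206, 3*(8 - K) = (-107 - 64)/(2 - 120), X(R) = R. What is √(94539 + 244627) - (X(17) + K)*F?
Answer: -297979/118 + √339166 ≈ -1942.9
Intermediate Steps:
K = 887/118 (K = 8 - (-107 - 64)/(3*(2 - 120)) = 8 - (-57)/(-118) = 8 - (-57)*(-1)/118 = 8 - ⅓*171/118 = 8 - 57/118 = 887/118 ≈ 7.5170)
F = 103 (F = (½)*206 = 103)
√(94539 + 244627) - (X(17) + K)*F = √(94539 + 244627) - (17 + 887/118)*103 = √339166 - 2893*103/118 = √339166 - 1*297979/118 = √339166 - 297979/118 = -297979/118 + √339166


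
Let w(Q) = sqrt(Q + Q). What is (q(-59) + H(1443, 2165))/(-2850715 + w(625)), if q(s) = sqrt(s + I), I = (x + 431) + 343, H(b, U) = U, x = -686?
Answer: -246871919/325063040399 - 570143*sqrt(29)/1625315201995 - 2165*sqrt(2)/325063040399 - sqrt(58)/325063040399 ≈ -0.00076136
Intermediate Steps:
w(Q) = sqrt(2)*sqrt(Q) (w(Q) = sqrt(2*Q) = sqrt(2)*sqrt(Q))
I = 88 (I = (-686 + 431) + 343 = -255 + 343 = 88)
q(s) = sqrt(88 + s) (q(s) = sqrt(s + 88) = sqrt(88 + s))
(q(-59) + H(1443, 2165))/(-2850715 + w(625)) = (sqrt(88 - 59) + 2165)/(-2850715 + sqrt(2)*sqrt(625)) = (sqrt(29) + 2165)/(-2850715 + sqrt(2)*25) = (2165 + sqrt(29))/(-2850715 + 25*sqrt(2))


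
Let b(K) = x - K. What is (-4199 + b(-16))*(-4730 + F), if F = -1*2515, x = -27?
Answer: 30501450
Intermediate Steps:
b(K) = -27 - K
F = -2515
(-4199 + b(-16))*(-4730 + F) = (-4199 + (-27 - 1*(-16)))*(-4730 - 2515) = (-4199 + (-27 + 16))*(-7245) = (-4199 - 11)*(-7245) = -4210*(-7245) = 30501450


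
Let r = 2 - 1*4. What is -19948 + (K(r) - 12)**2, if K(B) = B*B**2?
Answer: -19548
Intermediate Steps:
r = -2 (r = 2 - 4 = -2)
K(B) = B**3
-19948 + (K(r) - 12)**2 = -19948 + ((-2)**3 - 12)**2 = -19948 + (-8 - 12)**2 = -19948 + (-20)**2 = -19948 + 400 = -19548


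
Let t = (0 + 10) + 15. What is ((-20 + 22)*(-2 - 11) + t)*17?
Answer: -17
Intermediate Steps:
t = 25 (t = 10 + 15 = 25)
((-20 + 22)*(-2 - 11) + t)*17 = ((-20 + 22)*(-2 - 11) + 25)*17 = (2*(-13) + 25)*17 = (-26 + 25)*17 = -1*17 = -17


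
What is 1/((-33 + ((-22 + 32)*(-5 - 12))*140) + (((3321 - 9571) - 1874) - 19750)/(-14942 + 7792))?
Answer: -325/7744458 ≈ -4.1966e-5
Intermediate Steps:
1/((-33 + ((-22 + 32)*(-5 - 12))*140) + (((3321 - 9571) - 1874) - 19750)/(-14942 + 7792)) = 1/((-33 + (10*(-17))*140) + ((-6250 - 1874) - 19750)/(-7150)) = 1/((-33 - 170*140) + (-8124 - 19750)*(-1/7150)) = 1/((-33 - 23800) - 27874*(-1/7150)) = 1/(-23833 + 1267/325) = 1/(-7744458/325) = -325/7744458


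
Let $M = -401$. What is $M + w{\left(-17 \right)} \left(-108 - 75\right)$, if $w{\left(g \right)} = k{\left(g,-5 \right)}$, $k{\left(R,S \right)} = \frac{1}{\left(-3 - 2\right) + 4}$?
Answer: $-218$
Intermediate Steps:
$k{\left(R,S \right)} = -1$ ($k{\left(R,S \right)} = \frac{1}{\left(-3 - 2\right) + 4} = \frac{1}{-5 + 4} = \frac{1}{-1} = -1$)
$w{\left(g \right)} = -1$
$M + w{\left(-17 \right)} \left(-108 - 75\right) = -401 - \left(-108 - 75\right) = -401 - -183 = -401 + 183 = -218$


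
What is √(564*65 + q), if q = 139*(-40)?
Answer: 10*√311 ≈ 176.35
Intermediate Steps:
q = -5560
√(564*65 + q) = √(564*65 - 5560) = √(36660 - 5560) = √31100 = 10*√311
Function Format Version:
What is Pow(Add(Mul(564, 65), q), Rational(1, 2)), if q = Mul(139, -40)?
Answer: Mul(10, Pow(311, Rational(1, 2))) ≈ 176.35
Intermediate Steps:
q = -5560
Pow(Add(Mul(564, 65), q), Rational(1, 2)) = Pow(Add(Mul(564, 65), -5560), Rational(1, 2)) = Pow(Add(36660, -5560), Rational(1, 2)) = Pow(31100, Rational(1, 2)) = Mul(10, Pow(311, Rational(1, 2)))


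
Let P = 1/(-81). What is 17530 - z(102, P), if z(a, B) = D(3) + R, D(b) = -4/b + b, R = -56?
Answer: 52753/3 ≈ 17584.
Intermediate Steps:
D(b) = b - 4/b
P = -1/81 ≈ -0.012346
z(a, B) = -163/3 (z(a, B) = (3 - 4/3) - 56 = 5/3 - 56 = -163/3)
17530 - z(102, P) = 17530 - 1*(-163/3) = 17530 + 163/3 = 52753/3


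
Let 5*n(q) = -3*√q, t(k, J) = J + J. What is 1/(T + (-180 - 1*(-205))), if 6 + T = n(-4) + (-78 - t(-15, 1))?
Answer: -1525/93061 + 30*I/93061 ≈ -0.016387 + 0.00032237*I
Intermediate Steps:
t(k, J) = 2*J
n(q) = -3*√q/5 (n(q) = (-3*√q)/5 = -3*√q/5)
T = -86 - 6*I/5 (T = -6 + (-6*I/5 + (-78 - 2)) = -6 + (-6*I/5 - 80) = -6 + (-80 - 6*I/5) = -86 - 6*I/5 ≈ -86.0 - 1.2*I)
1/(T + (-180 - 1*(-205))) = 1/((-86 - 6*I/5) + (-180 - 1*(-205))) = 1/((-86 - 6*I/5) + (-180 + 205)) = 1/((-86 - 6*I/5) + 25) = 1/(-61 - 6*I/5) = 25*(-61 + 6*I/5)/93061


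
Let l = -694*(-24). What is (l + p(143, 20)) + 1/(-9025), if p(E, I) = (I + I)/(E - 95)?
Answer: 901967519/54150 ≈ 16657.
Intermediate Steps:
l = 16656
p(E, I) = 2*I/(-95 + E) (p(E, I) = (2*I)/(-95 + E) = 2*I/(-95 + E))
(l + p(143, 20)) + 1/(-9025) = (16656 + 2*20/(-95 + 143)) + 1/(-9025) = (16656 + 2*20/48) - 1/9025 = (16656 + 2*20*(1/48)) - 1/9025 = (16656 + ⅚) - 1/9025 = 99941/6 - 1/9025 = 901967519/54150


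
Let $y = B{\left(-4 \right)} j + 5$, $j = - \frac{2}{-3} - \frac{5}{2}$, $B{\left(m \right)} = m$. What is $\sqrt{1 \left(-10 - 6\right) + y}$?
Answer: $\frac{i \sqrt{33}}{3} \approx 1.9149 i$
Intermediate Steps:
$j = - \frac{11}{6}$ ($j = \left(-2\right) \left(- \frac{1}{3}\right) - \frac{5}{2} = \frac{2}{3} - \frac{5}{2} = - \frac{11}{6} \approx -1.8333$)
$y = \frac{37}{3}$ ($y = \left(-4\right) \left(- \frac{11}{6}\right) + 5 = \frac{22}{3} + 5 = \frac{37}{3} \approx 12.333$)
$\sqrt{1 \left(-10 - 6\right) + y} = \sqrt{1 \left(-10 - 6\right) + \frac{37}{3}} = \sqrt{1 \left(-16\right) + \frac{37}{3}} = \sqrt{-16 + \frac{37}{3}} = \sqrt{- \frac{11}{3}} = \frac{i \sqrt{33}}{3}$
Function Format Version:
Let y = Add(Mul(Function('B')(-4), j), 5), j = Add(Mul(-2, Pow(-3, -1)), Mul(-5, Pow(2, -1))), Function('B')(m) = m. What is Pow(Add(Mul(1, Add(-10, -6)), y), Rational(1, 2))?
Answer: Mul(Rational(1, 3), I, Pow(33, Rational(1, 2))) ≈ Mul(1.9149, I)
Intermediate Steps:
j = Rational(-11, 6) (j = Add(Mul(-2, Rational(-1, 3)), Mul(-5, Rational(1, 2))) = Add(Rational(2, 3), Rational(-5, 2)) = Rational(-11, 6) ≈ -1.8333)
y = Rational(37, 3) (y = Add(Mul(-4, Rational(-11, 6)), 5) = Add(Rational(22, 3), 5) = Rational(37, 3) ≈ 12.333)
Pow(Add(Mul(1, Add(-10, -6)), y), Rational(1, 2)) = Pow(Add(Mul(1, Add(-10, -6)), Rational(37, 3)), Rational(1, 2)) = Pow(Add(Mul(1, -16), Rational(37, 3)), Rational(1, 2)) = Pow(Add(-16, Rational(37, 3)), Rational(1, 2)) = Pow(Rational(-11, 3), Rational(1, 2)) = Mul(Rational(1, 3), I, Pow(33, Rational(1, 2)))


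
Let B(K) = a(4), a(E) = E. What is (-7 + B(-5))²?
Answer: 9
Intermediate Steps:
B(K) = 4
(-7 + B(-5))² = (-7 + 4)² = (-3)² = 9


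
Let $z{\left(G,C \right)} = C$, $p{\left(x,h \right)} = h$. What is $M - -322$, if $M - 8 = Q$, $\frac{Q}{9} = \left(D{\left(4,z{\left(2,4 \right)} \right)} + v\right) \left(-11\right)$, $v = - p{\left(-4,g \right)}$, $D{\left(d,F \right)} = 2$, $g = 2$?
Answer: $330$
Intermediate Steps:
$v = -2$ ($v = \left(-1\right) 2 = -2$)
$Q = 0$ ($Q = 9 \left(2 - 2\right) \left(-11\right) = 9 \cdot 0 \left(-11\right) = 9 \cdot 0 = 0$)
$M = 8$ ($M = 8 + 0 = 8$)
$M - -322 = 8 - -322 = 8 + 322 = 330$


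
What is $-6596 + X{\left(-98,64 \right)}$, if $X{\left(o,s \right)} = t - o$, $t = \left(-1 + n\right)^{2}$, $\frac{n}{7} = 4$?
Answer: $-5769$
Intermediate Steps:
$n = 28$ ($n = 7 \cdot 4 = 28$)
$t = 729$ ($t = \left(-1 + 28\right)^{2} = 27^{2} = 729$)
$X{\left(o,s \right)} = 729 - o$
$-6596 + X{\left(-98,64 \right)} = -6596 + \left(729 - -98\right) = -6596 + \left(729 + 98\right) = -6596 + 827 = -5769$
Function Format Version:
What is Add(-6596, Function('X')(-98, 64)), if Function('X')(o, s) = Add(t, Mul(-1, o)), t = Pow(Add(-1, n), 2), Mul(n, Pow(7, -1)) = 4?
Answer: -5769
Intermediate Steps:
n = 28 (n = Mul(7, 4) = 28)
t = 729 (t = Pow(Add(-1, 28), 2) = Pow(27, 2) = 729)
Function('X')(o, s) = Add(729, Mul(-1, o))
Add(-6596, Function('X')(-98, 64)) = Add(-6596, Add(729, Mul(-1, -98))) = Add(-6596, Add(729, 98)) = Add(-6596, 827) = -5769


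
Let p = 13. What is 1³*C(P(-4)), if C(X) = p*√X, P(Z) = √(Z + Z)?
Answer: 13*2^(¾)*√I ≈ 15.46 + 15.46*I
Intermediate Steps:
P(Z) = √2*√Z (P(Z) = √(2*Z) = √2*√Z)
C(X) = 13*√X
1³*C(P(-4)) = 1³*(13*√(√2*√(-4))) = 1*(13*√(√2*(2*I))) = 1*(13*√(2*I*√2)) = 1*(13*(2^(¾)*√I)) = 1*(13*2^(¾)*√I) = 13*2^(¾)*√I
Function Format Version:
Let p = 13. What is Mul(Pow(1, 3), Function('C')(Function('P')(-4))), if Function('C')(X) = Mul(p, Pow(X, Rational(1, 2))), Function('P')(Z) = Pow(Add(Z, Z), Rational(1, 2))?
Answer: Mul(13, Pow(2, Rational(3, 4)), Pow(I, Rational(1, 2))) ≈ Add(15.460, Mul(15.460, I))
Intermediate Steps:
Function('P')(Z) = Mul(Pow(2, Rational(1, 2)), Pow(Z, Rational(1, 2))) (Function('P')(Z) = Pow(Mul(2, Z), Rational(1, 2)) = Mul(Pow(2, Rational(1, 2)), Pow(Z, Rational(1, 2))))
Function('C')(X) = Mul(13, Pow(X, Rational(1, 2)))
Mul(Pow(1, 3), Function('C')(Function('P')(-4))) = Mul(Pow(1, 3), Mul(13, Pow(Mul(Pow(2, Rational(1, 2)), Pow(-4, Rational(1, 2))), Rational(1, 2)))) = Mul(1, Mul(13, Pow(Mul(Pow(2, Rational(1, 2)), Mul(2, I)), Rational(1, 2)))) = Mul(1, Mul(13, Pow(Mul(2, I, Pow(2, Rational(1, 2))), Rational(1, 2)))) = Mul(1, Mul(13, Mul(Pow(2, Rational(3, 4)), Pow(I, Rational(1, 2))))) = Mul(1, Mul(13, Pow(2, Rational(3, 4)), Pow(I, Rational(1, 2)))) = Mul(13, Pow(2, Rational(3, 4)), Pow(I, Rational(1, 2)))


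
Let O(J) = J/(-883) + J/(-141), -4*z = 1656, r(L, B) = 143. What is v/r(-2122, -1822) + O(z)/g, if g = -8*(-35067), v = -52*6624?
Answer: -12853347022976/5336157079 ≈ -2408.7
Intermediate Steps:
z = -414 (z = -¼*1656 = -414)
O(J) = -1024*J/124503 (O(J) = J*(-1/883) + J*(-1/141) = -J/883 - J/141 = -1024*J/124503)
v = -344448
g = 280536
v/r(-2122, -1822) + O(z)/g = -344448/143 - 1024/124503*(-414)/280536 = -344448*1/143 + (141312/41501)*(1/280536) = -26496/11 + 5888/485105189 = -12853347022976/5336157079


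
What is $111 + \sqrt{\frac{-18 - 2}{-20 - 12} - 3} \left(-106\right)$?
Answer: $111 - \frac{53 i \sqrt{38}}{2} \approx 111.0 - 163.36 i$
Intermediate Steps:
$111 + \sqrt{\frac{-18 - 2}{-20 - 12} - 3} \left(-106\right) = 111 + \sqrt{- \frac{20}{-32} - 3} \left(-106\right) = 111 + \sqrt{\left(-20\right) \left(- \frac{1}{32}\right) - 3} \left(-106\right) = 111 + \sqrt{\frac{5}{8} - 3} \left(-106\right) = 111 + \sqrt{- \frac{19}{8}} \left(-106\right) = 111 + \frac{i \sqrt{38}}{4} \left(-106\right) = 111 - \frac{53 i \sqrt{38}}{2}$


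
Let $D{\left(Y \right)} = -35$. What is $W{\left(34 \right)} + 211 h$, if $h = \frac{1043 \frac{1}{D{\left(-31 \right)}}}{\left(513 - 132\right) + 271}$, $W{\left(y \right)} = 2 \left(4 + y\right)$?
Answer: $\frac{216321}{3260} \approx 66.356$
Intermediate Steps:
$W{\left(y \right)} = 8 + 2 y$
$h = - \frac{149}{3260}$ ($h = \frac{1043 \frac{1}{-35}}{\left(513 - 132\right) + 271} = \frac{1043 \left(- \frac{1}{35}\right)}{381 + 271} = - \frac{149}{5 \cdot 652} = \left(- \frac{149}{5}\right) \frac{1}{652} = - \frac{149}{3260} \approx -0.045705$)
$W{\left(34 \right)} + 211 h = \left(8 + 2 \cdot 34\right) + 211 \left(- \frac{149}{3260}\right) = \left(8 + 68\right) - \frac{31439}{3260} = 76 - \frac{31439}{3260} = \frac{216321}{3260}$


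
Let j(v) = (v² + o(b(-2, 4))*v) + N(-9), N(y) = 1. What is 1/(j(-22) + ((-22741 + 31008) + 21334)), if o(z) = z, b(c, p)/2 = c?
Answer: 1/30174 ≈ 3.3141e-5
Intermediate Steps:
b(c, p) = 2*c
j(v) = 1 + v² - 4*v (j(v) = (v² + (2*(-2))*v) + 1 = (v² - 4*v) + 1 = 1 + v² - 4*v)
1/(j(-22) + ((-22741 + 31008) + 21334)) = 1/((1 + (-22)² - 4*(-22)) + ((-22741 + 31008) + 21334)) = 1/((1 + 484 + 88) + (8267 + 21334)) = 1/(573 + 29601) = 1/30174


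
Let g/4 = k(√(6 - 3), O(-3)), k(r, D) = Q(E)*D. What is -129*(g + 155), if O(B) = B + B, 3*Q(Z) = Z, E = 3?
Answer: -16899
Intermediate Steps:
Q(Z) = Z/3
O(B) = 2*B
k(r, D) = D (k(r, D) = ((⅓)*3)*D = 1*D = D)
g = -24 (g = 4*(2*(-3)) = 4*(-6) = -24)
-129*(g + 155) = -129*(-24 + 155) = -129*131 = -16899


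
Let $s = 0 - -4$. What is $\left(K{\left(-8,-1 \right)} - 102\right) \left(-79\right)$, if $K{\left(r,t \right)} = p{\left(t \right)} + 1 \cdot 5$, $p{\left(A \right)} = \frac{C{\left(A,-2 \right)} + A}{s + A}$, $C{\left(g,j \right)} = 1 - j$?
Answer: $\frac{22831}{3} \approx 7610.3$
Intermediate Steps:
$s = 4$ ($s = 0 + 4 = 4$)
$p{\left(A \right)} = \frac{3 + A}{4 + A}$ ($p{\left(A \right)} = \frac{\left(1 - -2\right) + A}{4 + A} = \frac{\left(1 + 2\right) + A}{4 + A} = \frac{3 + A}{4 + A}$)
$K{\left(r,t \right)} = 5 + \frac{3 + t}{4 + t}$ ($K{\left(r,t \right)} = \frac{3 + t}{4 + t} + 1 \cdot 5 = \frac{3 + t}{4 + t} + 5 = 5 + \frac{3 + t}{4 + t}$)
$\left(K{\left(-8,-1 \right)} - 102\right) \left(-79\right) = \left(\frac{23 + 6 \left(-1\right)}{4 - 1} - 102\right) \left(-79\right) = \left(\frac{23 - 6}{3} - 102\right) \left(-79\right) = \left(\frac{1}{3} \cdot 17 - 102\right) \left(-79\right) = \left(\frac{17}{3} - 102\right) \left(-79\right) = \left(- \frac{289}{3}\right) \left(-79\right) = \frac{22831}{3}$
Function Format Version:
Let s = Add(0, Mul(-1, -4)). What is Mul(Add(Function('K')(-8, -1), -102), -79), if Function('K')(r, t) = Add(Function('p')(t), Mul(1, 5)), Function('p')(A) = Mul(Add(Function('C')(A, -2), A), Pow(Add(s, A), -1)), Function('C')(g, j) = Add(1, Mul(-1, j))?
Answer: Rational(22831, 3) ≈ 7610.3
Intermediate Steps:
s = 4 (s = Add(0, 4) = 4)
Function('p')(A) = Mul(Pow(Add(4, A), -1), Add(3, A)) (Function('p')(A) = Mul(Add(Add(1, Mul(-1, -2)), A), Pow(Add(4, A), -1)) = Mul(Add(Add(1, 2), A), Pow(Add(4, A), -1)) = Mul(Add(3, A), Pow(Add(4, A), -1)) = Mul(Pow(Add(4, A), -1), Add(3, A)))
Function('K')(r, t) = Add(5, Mul(Pow(Add(4, t), -1), Add(3, t))) (Function('K')(r, t) = Add(Mul(Pow(Add(4, t), -1), Add(3, t)), Mul(1, 5)) = Add(Mul(Pow(Add(4, t), -1), Add(3, t)), 5) = Add(5, Mul(Pow(Add(4, t), -1), Add(3, t))))
Mul(Add(Function('K')(-8, -1), -102), -79) = Mul(Add(Mul(Pow(Add(4, -1), -1), Add(23, Mul(6, -1))), -102), -79) = Mul(Add(Mul(Pow(3, -1), Add(23, -6)), -102), -79) = Mul(Add(Mul(Rational(1, 3), 17), -102), -79) = Mul(Add(Rational(17, 3), -102), -79) = Mul(Rational(-289, 3), -79) = Rational(22831, 3)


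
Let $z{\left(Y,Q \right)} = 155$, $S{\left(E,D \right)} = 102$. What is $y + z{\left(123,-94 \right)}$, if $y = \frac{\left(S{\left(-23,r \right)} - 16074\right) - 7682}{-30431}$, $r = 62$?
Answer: $\frac{4740459}{30431} \approx 155.78$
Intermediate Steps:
$y = \frac{23654}{30431}$ ($y = \frac{\left(102 - 16074\right) - 7682}{-30431} = \left(-15972 - 7682\right) \left(- \frac{1}{30431}\right) = \left(-23654\right) \left(- \frac{1}{30431}\right) = \frac{23654}{30431} \approx 0.7773$)
$y + z{\left(123,-94 \right)} = \frac{23654}{30431} + 155 = \frac{4740459}{30431}$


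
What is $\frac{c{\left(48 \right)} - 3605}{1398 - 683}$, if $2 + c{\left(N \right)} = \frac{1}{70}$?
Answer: $- \frac{252489}{50050} \approx -5.0447$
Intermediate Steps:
$c{\left(N \right)} = - \frac{139}{70}$ ($c{\left(N \right)} = -2 + \frac{1}{70} = - \frac{139}{70}$)
$\frac{c{\left(48 \right)} - 3605}{1398 - 683} = \frac{- \frac{139}{70} - 3605}{1398 - 683} = - \frac{252489}{70 \left(1398 + \left(-2113 + 1430\right)\right)} = - \frac{252489}{70 \left(1398 - 683\right)} = - \frac{252489}{70 \cdot 715} = \left(- \frac{252489}{70}\right) \frac{1}{715} = - \frac{252489}{50050}$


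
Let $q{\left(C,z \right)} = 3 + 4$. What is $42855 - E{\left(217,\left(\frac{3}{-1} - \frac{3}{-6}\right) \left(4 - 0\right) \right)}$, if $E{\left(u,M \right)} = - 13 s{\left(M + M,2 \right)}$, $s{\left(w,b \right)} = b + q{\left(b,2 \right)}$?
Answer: $42972$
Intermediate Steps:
$q{\left(C,z \right)} = 7$
$s{\left(w,b \right)} = 7 + b$ ($s{\left(w,b \right)} = b + 7 = 7 + b$)
$E{\left(u,M \right)} = -117$ ($E{\left(u,M \right)} = - 13 \left(7 + 2\right) = \left(-13\right) 9 = -117$)
$42855 - E{\left(217,\left(\frac{3}{-1} - \frac{3}{-6}\right) \left(4 - 0\right) \right)} = 42855 - -117 = 42855 + 117 = 42972$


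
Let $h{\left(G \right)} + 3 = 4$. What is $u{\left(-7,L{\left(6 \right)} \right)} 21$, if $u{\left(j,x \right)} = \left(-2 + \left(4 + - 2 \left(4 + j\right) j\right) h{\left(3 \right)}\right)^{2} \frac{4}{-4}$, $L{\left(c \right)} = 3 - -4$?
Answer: $-33600$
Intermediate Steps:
$h{\left(G \right)} = 1$ ($h{\left(G \right)} = -3 + 4 = 1$)
$L{\left(c \right)} = 7$ ($L{\left(c \right)} = 3 + 4 = 7$)
$u{\left(j,x \right)} = - \left(2 + j \left(-8 - 2 j\right)\right)^{2}$ ($u{\left(j,x \right)} = \left(-2 + \left(4 + - 2 \left(4 + j\right) j\right) 1\right)^{2} \frac{4}{-4} = \left(-2 + \left(4 + \left(-8 - 2 j\right) j\right) 1\right)^{2} \cdot 4 \left(- \frac{1}{4}\right) = \left(-2 + \left(4 + j \left(-8 - 2 j\right)\right) 1\right)^{2} \left(-1\right) = \left(-2 + \left(4 + j \left(-8 - 2 j\right)\right)\right)^{2} \left(-1\right) = \left(2 + j \left(-8 - 2 j\right)\right)^{2} \left(-1\right) = - \left(2 + j \left(-8 - 2 j\right)\right)^{2}$)
$u{\left(-7,L{\left(6 \right)} \right)} 21 = - 4 \left(-1 + \left(-7\right)^{2} + 4 \left(-7\right)\right)^{2} \cdot 21 = - 4 \left(-1 + 49 - 28\right)^{2} \cdot 21 = - 4 \cdot 20^{2} \cdot 21 = \left(-4\right) 400 \cdot 21 = \left(-1600\right) 21 = -33600$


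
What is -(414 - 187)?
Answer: -227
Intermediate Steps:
-(414 - 187) = -1*227 = -227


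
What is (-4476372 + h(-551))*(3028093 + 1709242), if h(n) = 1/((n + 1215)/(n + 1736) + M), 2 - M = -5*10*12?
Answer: -15141857657408391105/714034 ≈ -2.1206e+13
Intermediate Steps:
M = 602 (M = 2 - (-5*10)*12 = 2 - (-50)*12 = 2 - 1*(-600) = 2 + 600 = 602)
h(n) = 1/(602 + (1215 + n)/(1736 + n)) (h(n) = 1/((n + 1215)/(n + 1736) + 602) = 1/((1215 + n)/(1736 + n) + 602) = 1/(602 + (1215 + n)/(1736 + n)))
(-4476372 + h(-551))*(3028093 + 1709242) = (-4476372 + (1736 - 551)/(1046287 + 603*(-551)))*(3028093 + 1709242) = (-4476372 + 1185/(1046287 - 332253))*4737335 = (-4476372 + 1185/714034)*4737335 = -3196281803463/714034*4737335 = -15141857657408391105/714034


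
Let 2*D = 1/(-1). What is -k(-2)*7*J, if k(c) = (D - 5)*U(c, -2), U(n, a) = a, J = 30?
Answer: -2310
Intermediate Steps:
D = -½ (D = (½)/(-1) = (½)*(-1) = -½ ≈ -0.50000)
k(c) = 11 (k(c) = (-½ - 5)*(-2) = -11/2*(-2) = 11)
-k(-2)*7*J = -11*7*30 = -77*30 = -1*2310 = -2310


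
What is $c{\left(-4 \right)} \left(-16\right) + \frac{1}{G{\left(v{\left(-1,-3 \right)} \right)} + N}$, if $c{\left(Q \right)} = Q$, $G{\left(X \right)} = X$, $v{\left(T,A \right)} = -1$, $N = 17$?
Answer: $\frac{1025}{16} \approx 64.063$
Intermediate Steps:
$c{\left(-4 \right)} \left(-16\right) + \frac{1}{G{\left(v{\left(-1,-3 \right)} \right)} + N} = \left(-4\right) \left(-16\right) + \frac{1}{-1 + 17} = 64 + \frac{1}{16} = \frac{1025}{16}$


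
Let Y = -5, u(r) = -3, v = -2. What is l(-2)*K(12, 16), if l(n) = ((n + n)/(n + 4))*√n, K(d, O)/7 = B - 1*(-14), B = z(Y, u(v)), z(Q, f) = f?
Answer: -154*I*√2 ≈ -217.79*I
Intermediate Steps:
B = -3
K(d, O) = 77 (K(d, O) = 7*(-3 - 1*(-14)) = 7*(-3 + 14) = 7*11 = 77)
l(n) = 2*n^(3/2)/(4 + n) (l(n) = ((2*n)/(4 + n))*√n = (2*n/(4 + n))*√n = 2*n^(3/2)/(4 + n))
l(-2)*K(12, 16) = (2*(-2)^(3/2)/(4 - 2))*77 = (2*(-2*I*√2)/2)*77 = (2*(-2*I*√2)*(½))*77 = -2*I*√2*77 = -154*I*√2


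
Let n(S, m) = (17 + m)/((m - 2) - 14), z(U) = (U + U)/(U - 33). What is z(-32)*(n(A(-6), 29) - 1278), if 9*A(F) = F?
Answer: -1060352/845 ≈ -1254.9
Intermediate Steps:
z(U) = 2*U/(-33 + U) (z(U) = (2*U)/(-33 + U) = 2*U/(-33 + U))
A(F) = F/9
n(S, m) = (17 + m)/(-16 + m) (n(S, m) = (17 + m)/((-2 + m) - 14) = (17 + m)/(-16 + m))
z(-32)*(n(A(-6), 29) - 1278) = (2*(-32)/(-33 - 32))*((17 + 29)/(-16 + 29) - 1278) = (2*(-32)/(-65))*(46/13 - 1278) = (2*(-32)*(-1/65))*((1/13)*46 - 1278) = 64*(46/13 - 1278)/65 = (64/65)*(-16568/13) = -1060352/845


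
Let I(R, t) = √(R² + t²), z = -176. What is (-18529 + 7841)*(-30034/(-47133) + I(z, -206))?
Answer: -321003392/47133 - 21376*√18353 ≈ -2.9027e+6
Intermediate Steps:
(-18529 + 7841)*(-30034/(-47133) + I(z, -206)) = (-18529 + 7841)*(-30034/(-47133) + √((-176)² + (-206)²)) = -10688*(-30034*(-1/47133) + √(30976 + 42436)) = -10688*(30034/47133 + √73412) = -10688*(30034/47133 + 2*√18353) = -321003392/47133 - 21376*√18353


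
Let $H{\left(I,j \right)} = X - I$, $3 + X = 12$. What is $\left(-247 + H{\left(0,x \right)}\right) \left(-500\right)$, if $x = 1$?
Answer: $119000$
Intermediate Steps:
$X = 9$ ($X = -3 + 12 = 9$)
$H{\left(I,j \right)} = 9 - I$
$\left(-247 + H{\left(0,x \right)}\right) \left(-500\right) = \left(-247 + \left(9 - 0\right)\right) \left(-500\right) = \left(-247 + \left(9 + 0\right)\right) \left(-500\right) = \left(-247 + 9\right) \left(-500\right) = \left(-238\right) \left(-500\right) = 119000$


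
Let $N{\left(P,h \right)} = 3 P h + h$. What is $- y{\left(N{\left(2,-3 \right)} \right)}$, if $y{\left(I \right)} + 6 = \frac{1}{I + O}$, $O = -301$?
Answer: $\frac{1933}{322} \approx 6.0031$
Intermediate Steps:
$N{\left(P,h \right)} = h + 3 P h$ ($N{\left(P,h \right)} = 3 P h + h = h + 3 P h$)
$y{\left(I \right)} = -6 + \frac{1}{-301 + I}$ ($y{\left(I \right)} = -6 + \frac{1}{I - 301} = -6 + \frac{1}{-301 + I}$)
$- y{\left(N{\left(2,-3 \right)} \right)} = - \frac{1807 - 6 \left(- 3 \left(1 + 3 \cdot 2\right)\right)}{-301 - 3 \left(1 + 3 \cdot 2\right)} = - \frac{1807 - 6 \left(- 3 \left(1 + 6\right)\right)}{-301 - 3 \left(1 + 6\right)} = - \frac{1807 - 6 \left(\left(-3\right) 7\right)}{-301 - 21} = - \frac{1807 - -126}{-301 - 21} = - \frac{1807 + 126}{-322} = - \frac{\left(-1\right) 1933}{322} = \left(-1\right) \left(- \frac{1933}{322}\right) = \frac{1933}{322}$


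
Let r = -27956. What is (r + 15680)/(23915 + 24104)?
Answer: -396/1549 ≈ -0.25565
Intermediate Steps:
(r + 15680)/(23915 + 24104) = (-27956 + 15680)/(23915 + 24104) = -12276/48019 = -12276*1/48019 = -396/1549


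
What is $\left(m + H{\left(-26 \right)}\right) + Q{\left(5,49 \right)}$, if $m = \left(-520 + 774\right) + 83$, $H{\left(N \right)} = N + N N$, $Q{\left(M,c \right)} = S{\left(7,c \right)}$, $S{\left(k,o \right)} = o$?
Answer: $1036$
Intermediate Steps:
$Q{\left(M,c \right)} = c$
$H{\left(N \right)} = N + N^{2}$
$m = 337$ ($m = 254 + 83 = 337$)
$\left(m + H{\left(-26 \right)}\right) + Q{\left(5,49 \right)} = \left(337 - 26 \left(1 - 26\right)\right) + 49 = \left(337 - -650\right) + 49 = \left(337 + 650\right) + 49 = 987 + 49 = 1036$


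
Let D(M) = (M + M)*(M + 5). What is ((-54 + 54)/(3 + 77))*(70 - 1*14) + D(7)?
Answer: 168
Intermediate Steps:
D(M) = 2*M*(5 + M) (D(M) = (2*M)*(5 + M) = 2*M*(5 + M))
((-54 + 54)/(3 + 77))*(70 - 1*14) + D(7) = ((-54 + 54)/(3 + 77))*(70 - 1*14) + 2*7*(5 + 7) = (0/80)*(70 - 14) + 2*7*12 = (0*(1/80))*56 + 168 = 0*56 + 168 = 0 + 168 = 168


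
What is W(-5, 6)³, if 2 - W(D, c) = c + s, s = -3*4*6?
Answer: 314432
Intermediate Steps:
s = -72 (s = -12*6 = -72)
W(D, c) = 74 - c (W(D, c) = 2 - (c - 72) = 2 - (-72 + c) = 2 + (72 - c) = 74 - c)
W(-5, 6)³ = (74 - 1*6)³ = (74 - 6)³ = 68³ = 314432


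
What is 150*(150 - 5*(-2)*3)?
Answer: 27000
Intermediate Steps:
150*(150 - 5*(-2)*3) = 150*(150 + 10*3) = 150*(150 + 30) = 150*180 = 27000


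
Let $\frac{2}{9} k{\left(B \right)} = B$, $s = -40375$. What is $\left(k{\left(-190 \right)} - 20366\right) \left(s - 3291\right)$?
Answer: $926636186$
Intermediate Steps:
$k{\left(B \right)} = \frac{9 B}{2}$
$\left(k{\left(-190 \right)} - 20366\right) \left(s - 3291\right) = \left(\frac{9}{2} \left(-190\right) - 20366\right) \left(-40375 - 3291\right) = \left(-855 - 20366\right) \left(-43666\right) = \left(-21221\right) \left(-43666\right) = 926636186$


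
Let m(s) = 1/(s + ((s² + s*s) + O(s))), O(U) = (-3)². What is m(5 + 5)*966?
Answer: 322/73 ≈ 4.4110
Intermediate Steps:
O(U) = 9
m(s) = 1/(9 + s + 2*s²) (m(s) = 1/(s + ((s² + s*s) + 9)) = 1/(s + ((s² + s²) + 9)) = 1/(s + (2*s² + 9)) = 1/(s + (9 + 2*s²)) = 1/(9 + s + 2*s²))
m(5 + 5)*966 = 966/(9 + (5 + 5) + 2*(5 + 5)²) = 966/(9 + 10 + 2*10²) = 966/(9 + 10 + 2*100) = 966/(9 + 10 + 200) = 966/219 = (1/219)*966 = 322/73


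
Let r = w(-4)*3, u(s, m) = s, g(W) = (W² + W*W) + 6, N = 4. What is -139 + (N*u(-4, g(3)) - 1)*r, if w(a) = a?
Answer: 65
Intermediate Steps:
g(W) = 6 + 2*W² (g(W) = (W² + W²) + 6 = 2*W² + 6 = 6 + 2*W²)
r = -12 (r = -4*3 = -12)
-139 + (N*u(-4, g(3)) - 1)*r = -139 + (4*(-4) - 1)*(-12) = -139 + (-16 - 1)*(-12) = -139 - 17*(-12) = -139 + 204 = 65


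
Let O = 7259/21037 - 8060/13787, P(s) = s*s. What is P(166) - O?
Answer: 7992332329551/290037119 ≈ 27556.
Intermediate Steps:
P(s) = s²
O = -69478387/290037119 (O = 7259*(1/21037) - 8060*1/13787 = 7259/21037 - 8060/13787 = -69478387/290037119 ≈ -0.23955)
P(166) - O = 166² - 1*(-69478387/290037119) = 27556 + 69478387/290037119 = 7992332329551/290037119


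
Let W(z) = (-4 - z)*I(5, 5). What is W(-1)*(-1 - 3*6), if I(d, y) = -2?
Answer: -114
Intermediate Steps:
W(z) = 8 + 2*z (W(z) = (-4 - z)*(-2) = 8 + 2*z)
W(-1)*(-1 - 3*6) = (8 + 2*(-1))*(-1 - 3*6) = (8 - 2)*(-1 - 18) = 6*(-19) = -114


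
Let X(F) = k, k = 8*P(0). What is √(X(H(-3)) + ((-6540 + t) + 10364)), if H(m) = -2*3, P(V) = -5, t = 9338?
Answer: 81*√2 ≈ 114.55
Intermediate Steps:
H(m) = -6
k = -40 (k = 8*(-5) = -40)
X(F) = -40
√(X(H(-3)) + ((-6540 + t) + 10364)) = √(-40 + ((-6540 + 9338) + 10364)) = √(-40 + (2798 + 10364)) = √(-40 + 13162) = √13122 = 81*√2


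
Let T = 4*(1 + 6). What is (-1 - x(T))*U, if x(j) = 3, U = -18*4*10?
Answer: 2880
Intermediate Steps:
U = -720 (U = -72*10 = -720)
T = 28 (T = 4*7 = 28)
(-1 - x(T))*U = (-1 - 1*3)*(-720) = (-1 - 3)*(-720) = -4*(-720) = 2880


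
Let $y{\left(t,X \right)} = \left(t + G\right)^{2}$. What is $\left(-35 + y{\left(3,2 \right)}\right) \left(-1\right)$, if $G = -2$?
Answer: $34$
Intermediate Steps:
$y{\left(t,X \right)} = \left(-2 + t\right)^{2}$ ($y{\left(t,X \right)} = \left(t - 2\right)^{2} = \left(-2 + t\right)^{2}$)
$\left(-35 + y{\left(3,2 \right)}\right) \left(-1\right) = \left(-35 + \left(-2 + 3\right)^{2}\right) \left(-1\right) = \left(-35 + 1^{2}\right) \left(-1\right) = \left(-35 + 1\right) \left(-1\right) = \left(-34\right) \left(-1\right) = 34$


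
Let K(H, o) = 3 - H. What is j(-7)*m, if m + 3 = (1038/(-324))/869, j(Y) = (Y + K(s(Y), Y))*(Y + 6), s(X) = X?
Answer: 140951/15642 ≈ 9.0111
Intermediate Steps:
j(Y) = 18 + 3*Y (j(Y) = (Y + (3 - Y))*(Y + 6) = 3*(6 + Y) = 18 + 3*Y)
m = -140951/46926 (m = -3 + (1038/(-324))/869 = -3 + (1038*(-1/324))*(1/869) = -3 - 173/54*1/869 = -3 - 173/46926 = -140951/46926 ≈ -3.0037)
j(-7)*m = (18 + 3*(-7))*(-140951/46926) = (18 - 21)*(-140951/46926) = -3*(-140951/46926) = 140951/15642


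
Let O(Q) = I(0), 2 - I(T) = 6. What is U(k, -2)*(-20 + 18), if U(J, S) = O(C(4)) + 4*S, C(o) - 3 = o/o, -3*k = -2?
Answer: 24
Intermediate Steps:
k = ⅔ (k = -⅓*(-2) = ⅔ ≈ 0.66667)
I(T) = -4 (I(T) = 2 - 1*6 = 2 - 6 = -4)
C(o) = 4 (C(o) = 3 + o/o = 3 + 1 = 4)
O(Q) = -4
U(J, S) = -4 + 4*S
U(k, -2)*(-20 + 18) = (-4 + 4*(-2))*(-20 + 18) = (-4 - 8)*(-2) = -12*(-2) = 24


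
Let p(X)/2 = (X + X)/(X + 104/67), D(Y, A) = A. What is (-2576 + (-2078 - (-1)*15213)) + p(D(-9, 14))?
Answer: 5503115/521 ≈ 10563.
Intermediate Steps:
p(X) = 4*X/(104/67 + X) (p(X) = 2*((X + X)/(X + 104/67)) = 2*((2*X)/(X + 104*(1/67))) = 2*((2*X)/(X + 104/67)) = 2*((2*X)/(104/67 + X)) = 2*(2*X/(104/67 + X)) = 4*X/(104/67 + X))
(-2576 + (-2078 - (-1)*15213)) + p(D(-9, 14)) = (-2576 + (-2078 - (-1)*15213)) + 268*14/(104 + 67*14) = (-2576 + (-2078 - 1*(-15213))) + 268*14/(104 + 938) = (-2576 + (-2078 + 15213)) + 268*14/1042 = (-2576 + 13135) + 268*14*(1/1042) = 10559 + 1876/521 = 5503115/521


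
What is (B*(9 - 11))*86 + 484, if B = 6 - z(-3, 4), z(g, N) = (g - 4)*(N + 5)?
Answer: -11384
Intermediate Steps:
z(g, N) = (-4 + g)*(5 + N)
B = 69 (B = 6 - (-20 - 4*4 + 5*(-3) + 4*(-3)) = 6 - (-20 - 16 - 15 - 12) = 6 - 1*(-63) = 6 + 63 = 69)
(B*(9 - 11))*86 + 484 = (69*(9 - 11))*86 + 484 = (69*(-2))*86 + 484 = -138*86 + 484 = -11868 + 484 = -11384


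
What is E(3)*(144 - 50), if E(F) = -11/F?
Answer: -1034/3 ≈ -344.67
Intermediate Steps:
E(3)*(144 - 50) = (-11/3)*(144 - 50) = -11*1/3*94 = -11/3*94 = -1034/3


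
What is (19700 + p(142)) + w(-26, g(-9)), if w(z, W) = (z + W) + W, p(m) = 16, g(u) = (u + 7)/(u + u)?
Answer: 177212/9 ≈ 19690.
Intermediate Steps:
g(u) = (7 + u)/(2*u) (g(u) = (7 + u)/((2*u)) = (7 + u)*(1/(2*u)) = (7 + u)/(2*u))
w(z, W) = z + 2*W (w(z, W) = (W + z) + W = z + 2*W)
(19700 + p(142)) + w(-26, g(-9)) = (19700 + 16) + (-26 + 2*((1/2)*(7 - 9)/(-9))) = 19716 + (-26 + 2*((1/2)*(-1/9)*(-2))) = 19716 + (-26 + 2*(1/9)) = 19716 + (-26 + 2/9) = 19716 - 232/9 = 177212/9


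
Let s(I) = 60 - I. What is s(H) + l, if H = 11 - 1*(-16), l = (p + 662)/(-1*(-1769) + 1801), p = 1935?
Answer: 17201/510 ≈ 33.727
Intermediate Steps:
l = 371/510 (l = (1935 + 662)/(-1*(-1769) + 1801) = 2597/(1769 + 1801) = 2597/3570 = 2597*(1/3570) = 371/510 ≈ 0.72745)
H = 27 (H = 11 + 16 = 27)
s(H) + l = (60 - 1*27) + 371/510 = (60 - 27) + 371/510 = 33 + 371/510 = 17201/510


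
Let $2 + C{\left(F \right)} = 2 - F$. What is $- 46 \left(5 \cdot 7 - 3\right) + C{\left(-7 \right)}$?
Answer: $-1465$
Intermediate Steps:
$C{\left(F \right)} = - F$ ($C{\left(F \right)} = -2 - \left(-2 + F\right) = - F$)
$- 46 \left(5 \cdot 7 - 3\right) + C{\left(-7 \right)} = - 46 \left(5 \cdot 7 - 3\right) - -7 = - 46 \left(35 - 3\right) + 7 = \left(-46\right) 32 + 7 = -1472 + 7 = -1465$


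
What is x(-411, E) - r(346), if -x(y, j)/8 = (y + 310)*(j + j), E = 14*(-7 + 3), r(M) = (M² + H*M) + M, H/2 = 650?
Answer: -660358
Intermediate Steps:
H = 1300 (H = 2*650 = 1300)
r(M) = M² + 1301*M (r(M) = (M² + 1300*M) + M = M² + 1301*M)
E = -56 (E = 14*(-4) = -56)
x(y, j) = -16*j*(310 + y) (x(y, j) = -8*(y + 310)*(j + j) = -8*(310 + y)*2*j = -16*j*(310 + y))
x(-411, E) - r(346) = -16*(-56)*(310 - 411) - 346*(1301 + 346) = -16*(-56)*(-101) - 346*1647 = -90496 - 1*569862 = -90496 - 569862 = -660358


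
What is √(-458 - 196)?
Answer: I*√654 ≈ 25.573*I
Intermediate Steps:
√(-458 - 196) = √(-654) = I*√654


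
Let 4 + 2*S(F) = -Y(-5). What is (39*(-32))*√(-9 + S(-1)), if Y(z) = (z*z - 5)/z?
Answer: -3744*I ≈ -3744.0*I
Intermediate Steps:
Y(z) = (-5 + z²)/z (Y(z) = (z² - 5)/z = (-5 + z²)/z)
S(F) = 0 (S(F) = -2 + (-(-5 - 5/(-5)))/2 = -2 + (-(-5 - 5*(-⅕)))/2 = -2 + (-(-5 + 1))/2 = -2 + (-1*(-4))/2 = -2 + (½)*4 = -2 + 2 = 0)
(39*(-32))*√(-9 + S(-1)) = (39*(-32))*√(-9 + 0) = -3744*I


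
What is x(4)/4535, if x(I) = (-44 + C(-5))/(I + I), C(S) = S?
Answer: -49/36280 ≈ -0.0013506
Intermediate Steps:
x(I) = -49/(2*I) (x(I) = (-44 - 5)/(I + I) = -49*1/(2*I) = -49/(2*I))
x(4)/4535 = -49/2/4/4535 = -49/2*¼*(1/4535) = -49/8*1/4535 = -49/36280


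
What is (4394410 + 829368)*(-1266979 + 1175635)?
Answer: -477160777632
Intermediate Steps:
(4394410 + 829368)*(-1266979 + 1175635) = 5223778*(-91344) = -477160777632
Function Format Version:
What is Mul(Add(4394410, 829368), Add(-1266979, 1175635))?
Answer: -477160777632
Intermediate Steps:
Mul(Add(4394410, 829368), Add(-1266979, 1175635)) = Mul(5223778, -91344) = -477160777632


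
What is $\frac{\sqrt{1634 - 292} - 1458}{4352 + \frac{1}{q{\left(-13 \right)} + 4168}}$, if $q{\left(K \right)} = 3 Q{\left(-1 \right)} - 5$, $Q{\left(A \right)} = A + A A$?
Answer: $- \frac{6069654}{18117377} + \frac{4163 \sqrt{1342}}{18117377} \approx -0.3266$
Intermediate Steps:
$Q{\left(A \right)} = A + A^{2}$
$q{\left(K \right)} = -5$ ($q{\left(K \right)} = 3 \left(- (1 - 1)\right) - 5 = 3 \left(\left(-1\right) 0\right) - 5 = 3 \cdot 0 - 5 = 0 - 5 = -5$)
$\frac{\sqrt{1634 - 292} - 1458}{4352 + \frac{1}{q{\left(-13 \right)} + 4168}} = \frac{\sqrt{1634 - 292} - 1458}{4352 + \frac{1}{-5 + 4168}} = \frac{\sqrt{1342} - 1458}{4352 + \frac{1}{4163}} = \frac{-1458 + \sqrt{1342}}{4352 + \frac{1}{4163}} = \frac{-1458 + \sqrt{1342}}{\frac{18117377}{4163}} = \left(-1458 + \sqrt{1342}\right) \frac{4163}{18117377} = - \frac{6069654}{18117377} + \frac{4163 \sqrt{1342}}{18117377}$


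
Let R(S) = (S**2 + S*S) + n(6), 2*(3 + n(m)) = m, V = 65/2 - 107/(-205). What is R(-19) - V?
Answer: 282481/410 ≈ 688.98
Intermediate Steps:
V = 13539/410 (V = 65*(1/2) - 107*(-1/205) = 65/2 + 107/205 = 13539/410 ≈ 33.022)
n(m) = -3 + m/2
R(S) = 2*S**2 (R(S) = (S**2 + S*S) + (-3 + (1/2)*6) = (S**2 + S**2) + (-3 + 3) = 2*S**2 + 0 = 2*S**2)
R(-19) - V = 2*(-19)**2 - 1*13539/410 = 2*361 - 13539/410 = 722 - 13539/410 = 282481/410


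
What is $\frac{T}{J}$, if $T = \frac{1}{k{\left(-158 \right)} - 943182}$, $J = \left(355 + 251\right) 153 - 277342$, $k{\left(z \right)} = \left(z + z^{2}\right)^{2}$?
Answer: $- \frac{1}{113431961675296} \approx -8.8159 \cdot 10^{-15}$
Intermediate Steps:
$J = -184624$ ($J = 606 \cdot 153 - 277342 = 92718 - 277342 = -184624$)
$T = \frac{1}{614394454}$ ($T = \frac{1}{\left(-158\right)^{2} \left(1 - 158\right)^{2} - 943182} = \frac{1}{24964 \left(-157\right)^{2} - 943182} = \frac{1}{24964 \cdot 24649 - 943182} = \frac{1}{615337636 - 943182} = \frac{1}{614394454} \approx 1.6276 \cdot 10^{-9}$)
$\frac{T}{J} = \frac{1}{614394454 \left(-184624\right)} = \frac{1}{614394454} \left(- \frac{1}{184624}\right) = - \frac{1}{113431961675296}$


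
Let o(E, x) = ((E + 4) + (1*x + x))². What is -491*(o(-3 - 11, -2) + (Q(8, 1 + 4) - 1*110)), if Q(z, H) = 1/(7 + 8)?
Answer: -633881/15 ≈ -42259.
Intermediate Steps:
Q(z, H) = 1/15
o(E, x) = (4 + E + 2*x)² (o(E, x) = ((4 + E) + (x + x))² = ((4 + E) + 2*x)² = (4 + E + 2*x)²)
-491*(o(-3 - 11, -2) + (Q(8, 1 + 4) - 1*110)) = -491*((4 + (-3 - 11) + 2*(-2))² + (1/15 - 1*110)) = -491*((4 - 14 - 4)² + (1/15 - 110)) = -491*((-14)² - 1649/15) = -491*(196 - 1649/15) = -491*1291/15 = -633881/15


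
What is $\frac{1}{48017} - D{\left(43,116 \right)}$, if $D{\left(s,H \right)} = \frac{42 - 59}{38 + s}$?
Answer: $\frac{816370}{3889377} \approx 0.2099$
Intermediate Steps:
$D{\left(s,H \right)} = - \frac{17}{38 + s}$
$\frac{1}{48017} - D{\left(43,116 \right)} = \frac{1}{48017} - - \frac{17}{38 + 43} = \frac{1}{48017} - - \frac{17}{81} = \frac{1}{48017} + \frac{17}{81} = \frac{816370}{3889377}$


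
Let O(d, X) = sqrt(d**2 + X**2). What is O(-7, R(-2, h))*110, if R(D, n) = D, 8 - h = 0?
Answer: 110*sqrt(53) ≈ 800.81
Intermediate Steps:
h = 8 (h = 8 - 1*0 = 8 + 0 = 8)
O(d, X) = sqrt(X**2 + d**2)
O(-7, R(-2, h))*110 = sqrt((-2)**2 + (-7)**2)*110 = sqrt(4 + 49)*110 = sqrt(53)*110 = 110*sqrt(53)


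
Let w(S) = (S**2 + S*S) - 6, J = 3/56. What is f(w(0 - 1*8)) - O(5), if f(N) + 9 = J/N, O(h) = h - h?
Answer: -61485/6832 ≈ -8.9996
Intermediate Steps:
O(h) = 0
J = 3/56 (J = 3*(1/56) = 3/56 ≈ 0.053571)
w(S) = -6 + 2*S**2 (w(S) = (S**2 + S**2) - 6 = 2*S**2 - 6 = -6 + 2*S**2)
f(N) = -9 + 3/(56*N)
f(w(0 - 1*8)) - O(5) = (-9 + 3/(56*(-6 + 2*(0 - 1*8)**2))) - 1*0 = (-9 + 3/(56*(-6 + 2*(0 - 8)**2))) + 0 = (-9 + 3/(56*(-6 + 2*(-8)**2))) + 0 = (-9 + 3/(56*(-6 + 2*64))) + 0 = (-9 + 3/(56*(-6 + 128))) + 0 = (-9 + (3/56)/122) + 0 = (-9 + (3/56)*(1/122)) + 0 = (-9 + 3/6832) + 0 = -61485/6832 + 0 = -61485/6832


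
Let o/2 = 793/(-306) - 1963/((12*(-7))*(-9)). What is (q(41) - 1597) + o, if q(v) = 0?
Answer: -10328999/6426 ≈ -1607.4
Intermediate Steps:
o = -66677/6426 (o = 2*(793/(-306) - 1963/((12*(-7))*(-9))) = 2*(793*(-1/306) - 1963/((-84*(-9)))) = 2*(-793/306 - 1963/756) = 2*(-66677/12852) = -66677/6426 ≈ -10.376)
(q(41) - 1597) + o = (0 - 1597) - 66677/6426 = -1597 - 66677/6426 = -10328999/6426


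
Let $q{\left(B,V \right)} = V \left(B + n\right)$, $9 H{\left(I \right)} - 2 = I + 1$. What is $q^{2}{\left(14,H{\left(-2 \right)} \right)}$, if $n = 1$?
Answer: $\frac{25}{9} \approx 2.7778$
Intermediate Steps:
$H{\left(I \right)} = \frac{1}{3} + \frac{I}{9}$ ($H{\left(I \right)} = \frac{2}{9} + \frac{I + 1}{9} = \frac{2}{9} + \frac{1 + I}{9} = \frac{2}{9} + \left(\frac{1}{9} + \frac{I}{9}\right) = \frac{1}{3} + \frac{I}{9}$)
$q{\left(B,V \right)} = V \left(1 + B\right)$ ($q{\left(B,V \right)} = V \left(B + 1\right) = V \left(1 + B\right)$)
$q^{2}{\left(14,H{\left(-2 \right)} \right)} = \left(\left(\frac{1}{3} + \frac{1}{9} \left(-2\right)\right) \left(1 + 14\right)\right)^{2} = \left(\left(\frac{1}{3} - \frac{2}{9}\right) 15\right)^{2} = \left(\frac{1}{9} \cdot 15\right)^{2} = \left(\frac{5}{3}\right)^{2} = \frac{25}{9}$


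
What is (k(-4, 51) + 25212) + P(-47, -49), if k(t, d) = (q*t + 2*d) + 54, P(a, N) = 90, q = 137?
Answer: 24910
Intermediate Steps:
k(t, d) = 54 + 2*d + 137*t (k(t, d) = (137*t + 2*d) + 54 = (2*d + 137*t) + 54 = 54 + 2*d + 137*t)
(k(-4, 51) + 25212) + P(-47, -49) = ((54 + 2*51 + 137*(-4)) + 25212) + 90 = ((54 + 102 - 548) + 25212) + 90 = (-392 + 25212) + 90 = 24820 + 90 = 24910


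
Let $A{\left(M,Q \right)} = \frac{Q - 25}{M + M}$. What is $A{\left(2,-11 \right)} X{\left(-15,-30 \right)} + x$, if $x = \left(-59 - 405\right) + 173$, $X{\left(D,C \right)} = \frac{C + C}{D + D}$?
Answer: $-309$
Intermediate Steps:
$X{\left(D,C \right)} = \frac{C}{D}$ ($X{\left(D,C \right)} = \frac{2 C}{2 D} = 2 C \frac{1}{2 D} = \frac{C}{D}$)
$A{\left(M,Q \right)} = \frac{-25 + Q}{2 M}$
$x = -291$ ($x = -464 + 173 = -291$)
$A{\left(2,-11 \right)} X{\left(-15,-30 \right)} + x = \frac{-25 - 11}{2 \cdot 2} \left(- \frac{30}{-15}\right) - 291 = \frac{1}{2} \cdot \frac{1}{2} \left(-36\right) \left(\left(-30\right) \left(- \frac{1}{15}\right)\right) - 291 = \left(-9\right) 2 - 291 = -18 - 291 = -309$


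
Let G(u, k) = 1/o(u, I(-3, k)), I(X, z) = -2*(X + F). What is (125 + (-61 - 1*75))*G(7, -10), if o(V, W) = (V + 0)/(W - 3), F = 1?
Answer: -11/7 ≈ -1.5714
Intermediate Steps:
I(X, z) = -2 - 2*X (I(X, z) = -2*(X + 1) = -2*(1 + X) = -2 - 2*X)
o(V, W) = V/(-3 + W)
G(u, k) = 1/u (G(u, k) = 1/(u/(-3 + (-2 - 2*(-3)))) = 1/(u/(-3 + (-2 + 6))) = 1/(u/(-3 + 4)) = 1/(u/1) = 1/(u*1) = 1/u)
(125 + (-61 - 1*75))*G(7, -10) = (125 + (-61 - 1*75))/7 = (125 + (-61 - 75))*(⅐) = (125 - 136)*(⅐) = -11*⅐ = -11/7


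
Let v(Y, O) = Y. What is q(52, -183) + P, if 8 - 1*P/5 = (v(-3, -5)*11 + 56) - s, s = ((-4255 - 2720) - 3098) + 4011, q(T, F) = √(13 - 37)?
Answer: -30385 + 2*I*√6 ≈ -30385.0 + 4.899*I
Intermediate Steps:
q(T, F) = 2*I*√6 (q(T, F) = √(-24) = 2*I*√6)
s = -6062 (s = (-6975 - 3098) + 4011 = -10073 + 4011 = -6062)
P = -30385 (P = 40 - 5*((-3*11 + 56) - 1*(-6062)) = 40 - 5*((-33 + 56) + 6062) = 40 - 5*(23 + 6062) = 40 - 5*6085 = 40 - 30425 = -30385)
q(52, -183) + P = 2*I*√6 - 30385 = -30385 + 2*I*√6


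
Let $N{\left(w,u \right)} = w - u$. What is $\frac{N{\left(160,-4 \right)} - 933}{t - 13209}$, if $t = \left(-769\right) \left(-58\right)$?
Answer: $- \frac{769}{31393} \approx -0.024496$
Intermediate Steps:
$t = 44602$
$\frac{N{\left(160,-4 \right)} - 933}{t - 13209} = \frac{\left(160 - -4\right) - 933}{44602 - 13209} = \frac{\left(160 + 4\right) - 933}{31393} = \left(164 - 933\right) \frac{1}{31393} = \left(-769\right) \frac{1}{31393} = - \frac{769}{31393}$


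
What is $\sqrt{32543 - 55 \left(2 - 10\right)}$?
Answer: $\sqrt{32983} \approx 181.61$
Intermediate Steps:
$\sqrt{32543 - 55 \left(2 - 10\right)} = \sqrt{32543 - -440} = \sqrt{32543 + 440} = \sqrt{32983}$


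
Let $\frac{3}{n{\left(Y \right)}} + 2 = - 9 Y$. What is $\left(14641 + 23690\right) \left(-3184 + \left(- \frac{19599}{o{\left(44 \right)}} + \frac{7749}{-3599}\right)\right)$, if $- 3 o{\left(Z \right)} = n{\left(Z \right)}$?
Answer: $- \frac{1076530495649553}{3599} \approx -2.9912 \cdot 10^{11}$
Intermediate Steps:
$n{\left(Y \right)} = \frac{3}{-2 - 9 Y}$
$o{\left(Z \right)} = \frac{1}{2 + 9 Z}$ ($o{\left(Z \right)} = - \frac{\left(-3\right) \frac{1}{2 + 9 Z}}{3} = \frac{1}{2 + 9 Z}$)
$\left(14641 + 23690\right) \left(-3184 + \left(- \frac{19599}{o{\left(44 \right)}} + \frac{7749}{-3599}\right)\right) = \left(14641 + 23690\right) \left(-3184 + \left(- \frac{19599}{\frac{1}{2 + 9 \cdot 44}} + \frac{7749}{-3599}\right)\right) = 38331 \left(-3184 + \left(- \frac{19599}{\frac{1}{2 + 396}} + 7749 \left(- \frac{1}{3599}\right)\right)\right) = 38331 \left(-3184 - \left(\frac{7749}{3599} + \frac{19599}{\frac{1}{398}}\right)\right) = 38331 \left(-3184 - \left(\frac{7749}{3599} + 19599 \frac{1}{\frac{1}{398}}\right)\right) = 38331 \left(-3184 - \frac{28073654547}{3599}\right) = 38331 \left(- \frac{28085113763}{3599}\right) = - \frac{1076530495649553}{3599}$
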